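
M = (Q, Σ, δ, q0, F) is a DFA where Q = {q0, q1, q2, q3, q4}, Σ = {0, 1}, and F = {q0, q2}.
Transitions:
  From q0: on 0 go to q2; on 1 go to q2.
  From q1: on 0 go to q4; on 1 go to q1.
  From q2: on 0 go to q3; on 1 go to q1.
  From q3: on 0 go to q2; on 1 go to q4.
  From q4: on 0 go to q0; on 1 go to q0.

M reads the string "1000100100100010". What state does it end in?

q0 --1--> q2
q2 --0--> q3
q3 --0--> q2
q2 --0--> q3
q3 --1--> q4
q4 --0--> q0
q0 --0--> q2
q2 --1--> q1
q1 --0--> q4
q4 --0--> q0
q0 --1--> q2
q2 --0--> q3
q3 --0--> q2
q2 --0--> q3
q3 --1--> q4
q4 --0--> q0

q0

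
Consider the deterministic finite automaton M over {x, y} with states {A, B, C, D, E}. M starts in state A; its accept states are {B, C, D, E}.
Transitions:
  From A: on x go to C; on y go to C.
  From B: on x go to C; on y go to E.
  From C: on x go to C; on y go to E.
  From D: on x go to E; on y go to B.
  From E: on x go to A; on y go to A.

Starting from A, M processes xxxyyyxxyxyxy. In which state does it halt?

E

A --x--> C
C --x--> C
C --x--> C
C --y--> E
E --y--> A
A --y--> C
C --x--> C
C --x--> C
C --y--> E
E --x--> A
A --y--> C
C --x--> C
C --y--> E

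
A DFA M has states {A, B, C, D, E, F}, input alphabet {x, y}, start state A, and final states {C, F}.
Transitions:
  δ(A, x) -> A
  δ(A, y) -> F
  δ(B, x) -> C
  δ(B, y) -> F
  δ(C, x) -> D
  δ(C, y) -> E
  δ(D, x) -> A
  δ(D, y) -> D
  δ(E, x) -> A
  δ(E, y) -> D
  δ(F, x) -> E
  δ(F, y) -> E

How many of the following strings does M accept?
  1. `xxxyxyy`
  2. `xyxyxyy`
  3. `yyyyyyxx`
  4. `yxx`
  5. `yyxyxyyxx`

`xxxyxyy`: rejected
`xyxyxyy`: rejected
`yyyyyyxx`: rejected
`yxx`: rejected
`yyxyxyyxx`: rejected

0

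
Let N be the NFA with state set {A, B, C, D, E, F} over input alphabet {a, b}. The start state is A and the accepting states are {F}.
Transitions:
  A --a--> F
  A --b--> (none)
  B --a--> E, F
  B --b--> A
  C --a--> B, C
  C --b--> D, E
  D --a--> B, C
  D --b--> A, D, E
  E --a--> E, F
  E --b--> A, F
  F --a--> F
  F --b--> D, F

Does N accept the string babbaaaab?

rejected

Start: {A}
read b: {}
The reachable set is empty and stays empty for the remaining 8 symbols.
Reachable ∩ accepting = {} — empty.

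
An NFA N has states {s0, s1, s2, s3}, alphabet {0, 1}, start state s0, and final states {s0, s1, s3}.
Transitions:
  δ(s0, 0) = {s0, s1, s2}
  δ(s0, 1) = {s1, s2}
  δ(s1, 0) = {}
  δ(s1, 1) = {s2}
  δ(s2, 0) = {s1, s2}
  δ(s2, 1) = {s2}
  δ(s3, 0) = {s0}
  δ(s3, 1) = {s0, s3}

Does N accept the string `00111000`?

Start: {s0}
read 0: {s0, s1, s2}
read 0: {s0, s1, s2}
read 1: {s1, s2}
read 1: {s2}
read 1: {s2}
read 0: {s1, s2}
read 0: {s1, s2}
read 0: {s1, s2}
Reachable ∩ accepting = {s1} — nonempty.

accepted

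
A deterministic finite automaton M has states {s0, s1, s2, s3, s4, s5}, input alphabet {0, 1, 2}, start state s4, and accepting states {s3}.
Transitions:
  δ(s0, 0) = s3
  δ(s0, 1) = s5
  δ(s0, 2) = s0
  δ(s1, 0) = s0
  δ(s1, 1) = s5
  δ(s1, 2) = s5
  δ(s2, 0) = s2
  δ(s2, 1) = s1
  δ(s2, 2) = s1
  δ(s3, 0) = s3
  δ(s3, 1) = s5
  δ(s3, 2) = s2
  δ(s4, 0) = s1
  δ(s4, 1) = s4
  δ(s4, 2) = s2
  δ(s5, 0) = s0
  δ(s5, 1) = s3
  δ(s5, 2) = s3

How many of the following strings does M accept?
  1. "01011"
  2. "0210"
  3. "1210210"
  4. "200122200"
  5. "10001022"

2

"01011": accepted
"0210": accepted
"1210210": rejected
"200122200": rejected
"10001022": rejected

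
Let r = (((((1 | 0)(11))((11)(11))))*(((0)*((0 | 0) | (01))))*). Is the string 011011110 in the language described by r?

no

No split of 011011110 into u·v has ((((1|0)(11))((11)(11))))* matching u and (((0)*((0|0)|(01))))* matching v.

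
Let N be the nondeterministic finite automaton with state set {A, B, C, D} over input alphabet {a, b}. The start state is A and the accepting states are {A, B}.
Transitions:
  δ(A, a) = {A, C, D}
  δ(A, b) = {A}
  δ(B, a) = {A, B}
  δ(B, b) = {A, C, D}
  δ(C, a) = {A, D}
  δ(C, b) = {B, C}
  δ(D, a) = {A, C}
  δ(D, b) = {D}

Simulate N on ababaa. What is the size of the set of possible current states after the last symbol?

4

Start: {A}
read a: {A, C, D}
read b: {A, B, C, D}
read a: {A, B, C, D}
read b: {A, B, C, D}
read a: {A, B, C, D}
read a: {A, B, C, D}
Final reachable set {A, B, C, D} has 4 states.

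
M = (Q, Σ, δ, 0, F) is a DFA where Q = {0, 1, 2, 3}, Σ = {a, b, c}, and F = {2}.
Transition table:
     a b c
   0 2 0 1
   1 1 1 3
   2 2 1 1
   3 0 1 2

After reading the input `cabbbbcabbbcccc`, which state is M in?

0 --c--> 1
1 --a--> 1
1 --b--> 1
1 --b--> 1
1 --b--> 1
1 --b--> 1
1 --c--> 3
3 --a--> 0
0 --b--> 0
0 --b--> 0
0 --b--> 0
0 --c--> 1
1 --c--> 3
3 --c--> 2
2 --c--> 1

1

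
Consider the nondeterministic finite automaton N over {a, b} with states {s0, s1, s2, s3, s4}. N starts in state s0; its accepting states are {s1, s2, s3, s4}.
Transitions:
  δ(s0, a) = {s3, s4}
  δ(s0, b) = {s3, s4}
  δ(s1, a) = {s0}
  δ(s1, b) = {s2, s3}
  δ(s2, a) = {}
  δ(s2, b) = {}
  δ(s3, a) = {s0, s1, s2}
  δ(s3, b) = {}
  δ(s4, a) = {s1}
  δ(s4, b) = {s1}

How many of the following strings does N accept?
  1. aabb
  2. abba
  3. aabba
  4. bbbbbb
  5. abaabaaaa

aabb: accepted
abba: accepted
aabba: rejected
bbbbbb: rejected
abaabaaaa: accepted

3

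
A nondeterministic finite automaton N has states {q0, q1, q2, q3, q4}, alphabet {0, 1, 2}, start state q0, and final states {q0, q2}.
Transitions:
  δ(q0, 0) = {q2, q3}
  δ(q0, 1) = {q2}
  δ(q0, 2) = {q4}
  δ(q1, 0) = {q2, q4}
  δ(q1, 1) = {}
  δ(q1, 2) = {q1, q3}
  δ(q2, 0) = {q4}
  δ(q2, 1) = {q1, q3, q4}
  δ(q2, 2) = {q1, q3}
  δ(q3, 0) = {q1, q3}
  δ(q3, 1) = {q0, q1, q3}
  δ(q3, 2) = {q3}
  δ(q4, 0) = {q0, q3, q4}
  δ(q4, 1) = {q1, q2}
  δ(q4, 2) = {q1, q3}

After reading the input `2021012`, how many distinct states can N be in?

3

Start: {q0}
read 2: {q4}
read 0: {q0, q3, q4}
read 2: {q1, q3, q4}
read 1: {q0, q1, q2, q3}
read 0: {q1, q2, q3, q4}
read 1: {q0, q1, q2, q3, q4}
read 2: {q1, q3, q4}
Final reachable set {q1, q3, q4} has 3 states.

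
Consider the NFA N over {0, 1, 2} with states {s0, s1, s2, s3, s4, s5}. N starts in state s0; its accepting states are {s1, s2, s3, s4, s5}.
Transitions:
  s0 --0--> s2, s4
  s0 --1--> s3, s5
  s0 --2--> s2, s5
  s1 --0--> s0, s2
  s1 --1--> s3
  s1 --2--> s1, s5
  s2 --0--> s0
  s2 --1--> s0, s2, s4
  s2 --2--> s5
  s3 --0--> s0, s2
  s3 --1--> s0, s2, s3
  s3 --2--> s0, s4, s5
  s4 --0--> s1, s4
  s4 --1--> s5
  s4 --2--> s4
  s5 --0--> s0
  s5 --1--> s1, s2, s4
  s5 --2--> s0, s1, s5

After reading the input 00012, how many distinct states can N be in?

Start: {s0}
read 0: {s2, s4}
read 0: {s0, s1, s4}
read 0: {s0, s1, s2, s4}
read 1: {s0, s2, s3, s4, s5}
read 2: {s0, s1, s2, s4, s5}
Final reachable set {s0, s1, s2, s4, s5} has 5 states.

5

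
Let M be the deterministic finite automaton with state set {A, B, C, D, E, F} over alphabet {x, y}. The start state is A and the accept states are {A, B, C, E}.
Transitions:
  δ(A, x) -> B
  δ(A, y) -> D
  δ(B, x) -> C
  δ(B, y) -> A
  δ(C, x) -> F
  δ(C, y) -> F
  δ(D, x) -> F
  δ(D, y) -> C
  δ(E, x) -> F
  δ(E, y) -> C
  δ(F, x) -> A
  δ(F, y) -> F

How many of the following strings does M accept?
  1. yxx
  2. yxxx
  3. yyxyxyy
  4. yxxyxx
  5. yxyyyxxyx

yxx: accepted
yxxx: accepted
yyxyxyy: accepted
yxxyxx: accepted
yxyyyxxyx: accepted

5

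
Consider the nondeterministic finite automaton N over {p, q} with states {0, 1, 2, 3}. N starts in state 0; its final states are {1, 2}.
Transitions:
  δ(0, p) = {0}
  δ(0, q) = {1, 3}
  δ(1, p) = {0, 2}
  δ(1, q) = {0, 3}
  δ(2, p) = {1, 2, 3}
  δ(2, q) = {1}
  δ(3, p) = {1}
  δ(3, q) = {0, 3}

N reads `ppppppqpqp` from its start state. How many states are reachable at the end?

Start: {0}
read p: {0}
read p: {0}
read p: {0}
read p: {0}
read p: {0}
read p: {0}
read q: {1, 3}
read p: {0, 1, 2}
read q: {0, 1, 3}
read p: {0, 1, 2}
Final reachable set {0, 1, 2} has 3 states.

3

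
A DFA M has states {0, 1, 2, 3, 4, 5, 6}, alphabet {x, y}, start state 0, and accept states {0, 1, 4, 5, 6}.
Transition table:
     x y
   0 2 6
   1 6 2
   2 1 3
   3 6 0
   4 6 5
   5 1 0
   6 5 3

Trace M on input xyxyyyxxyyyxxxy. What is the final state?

3

0 --x--> 2
2 --y--> 3
3 --x--> 6
6 --y--> 3
3 --y--> 0
0 --y--> 6
6 --x--> 5
5 --x--> 1
1 --y--> 2
2 --y--> 3
3 --y--> 0
0 --x--> 2
2 --x--> 1
1 --x--> 6
6 --y--> 3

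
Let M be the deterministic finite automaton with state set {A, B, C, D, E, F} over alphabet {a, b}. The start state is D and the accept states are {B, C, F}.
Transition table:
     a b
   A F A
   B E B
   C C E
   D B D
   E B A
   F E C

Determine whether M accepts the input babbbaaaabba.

D --b--> D
D --a--> B
B --b--> B
B --b--> B
B --b--> B
B --a--> E
E --a--> B
B --a--> E
E --a--> B
B --b--> B
B --b--> B
B --a--> E
End in state E, which is not an accepting state.

rejected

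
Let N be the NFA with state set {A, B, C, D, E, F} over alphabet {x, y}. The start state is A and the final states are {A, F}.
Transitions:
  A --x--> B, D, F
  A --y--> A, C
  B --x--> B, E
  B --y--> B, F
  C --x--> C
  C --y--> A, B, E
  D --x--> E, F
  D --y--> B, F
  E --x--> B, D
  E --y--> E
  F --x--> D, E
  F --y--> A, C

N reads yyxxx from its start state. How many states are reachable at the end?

Start: {A}
read y: {A, C}
read y: {A, B, C, E}
read x: {B, C, D, E, F}
read x: {B, C, D, E, F}
read x: {B, C, D, E, F}
Final reachable set {B, C, D, E, F} has 5 states.

5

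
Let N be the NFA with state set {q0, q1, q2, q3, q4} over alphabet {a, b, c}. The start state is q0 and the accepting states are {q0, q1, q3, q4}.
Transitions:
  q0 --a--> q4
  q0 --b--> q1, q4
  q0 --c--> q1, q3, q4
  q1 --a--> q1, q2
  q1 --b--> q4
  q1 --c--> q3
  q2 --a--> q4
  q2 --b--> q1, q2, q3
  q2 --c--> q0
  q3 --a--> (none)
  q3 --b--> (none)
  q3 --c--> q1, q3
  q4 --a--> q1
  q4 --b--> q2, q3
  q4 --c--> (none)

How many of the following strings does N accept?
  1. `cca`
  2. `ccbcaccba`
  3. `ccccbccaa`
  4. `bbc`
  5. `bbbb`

`cca`: accepted
`ccbcaccba`: rejected
`ccccbccaa`: rejected
`bbc`: accepted
`bbbb`: accepted

3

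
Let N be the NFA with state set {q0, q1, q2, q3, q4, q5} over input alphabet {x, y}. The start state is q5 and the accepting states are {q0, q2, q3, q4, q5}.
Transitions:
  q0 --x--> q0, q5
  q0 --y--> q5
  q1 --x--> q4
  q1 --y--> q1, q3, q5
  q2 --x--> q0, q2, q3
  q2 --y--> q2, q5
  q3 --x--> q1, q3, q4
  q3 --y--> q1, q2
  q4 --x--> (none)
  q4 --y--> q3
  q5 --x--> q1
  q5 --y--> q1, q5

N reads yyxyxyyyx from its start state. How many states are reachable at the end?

Start: {q5}
read y: {q1, q5}
read y: {q1, q3, q5}
read x: {q1, q3, q4}
read y: {q1, q2, q3, q5}
read x: {q0, q1, q2, q3, q4}
read y: {q1, q2, q3, q5}
read y: {q1, q2, q3, q5}
read y: {q1, q2, q3, q5}
read x: {q0, q1, q2, q3, q4}
Final reachable set {q0, q1, q2, q3, q4} has 5 states.

5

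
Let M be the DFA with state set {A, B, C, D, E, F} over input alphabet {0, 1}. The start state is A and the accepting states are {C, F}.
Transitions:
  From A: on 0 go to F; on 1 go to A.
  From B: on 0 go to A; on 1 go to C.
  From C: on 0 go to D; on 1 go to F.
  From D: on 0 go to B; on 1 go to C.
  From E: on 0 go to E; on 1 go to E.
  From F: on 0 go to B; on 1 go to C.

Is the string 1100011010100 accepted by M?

A --1--> A
A --1--> A
A --0--> F
F --0--> B
B --0--> A
A --1--> A
A --1--> A
A --0--> F
F --1--> C
C --0--> D
D --1--> C
C --0--> D
D --0--> B
End in state B, which is not an accepting state.

rejected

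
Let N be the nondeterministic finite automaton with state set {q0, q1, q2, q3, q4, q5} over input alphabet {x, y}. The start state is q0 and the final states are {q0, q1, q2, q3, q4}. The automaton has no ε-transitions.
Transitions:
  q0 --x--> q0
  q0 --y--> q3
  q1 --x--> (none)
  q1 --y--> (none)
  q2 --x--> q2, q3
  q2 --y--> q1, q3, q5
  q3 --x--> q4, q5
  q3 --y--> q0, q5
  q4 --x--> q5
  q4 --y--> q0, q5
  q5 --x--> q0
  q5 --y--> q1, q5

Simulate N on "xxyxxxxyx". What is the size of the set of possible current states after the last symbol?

Start: {q0}
read x: {q0}
read x: {q0}
read y: {q3}
read x: {q4, q5}
read x: {q0, q5}
read x: {q0}
read x: {q0}
read y: {q3}
read x: {q4, q5}
Final reachable set {q4, q5} has 2 states.

2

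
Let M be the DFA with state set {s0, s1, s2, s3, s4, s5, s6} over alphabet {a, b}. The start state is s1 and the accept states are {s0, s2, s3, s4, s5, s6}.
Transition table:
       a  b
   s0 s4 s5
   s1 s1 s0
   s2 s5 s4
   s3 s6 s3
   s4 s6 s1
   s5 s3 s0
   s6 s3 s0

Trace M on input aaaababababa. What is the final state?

s1 --a--> s1
s1 --a--> s1
s1 --a--> s1
s1 --a--> s1
s1 --b--> s0
s0 --a--> s4
s4 --b--> s1
s1 --a--> s1
s1 --b--> s0
s0 --a--> s4
s4 --b--> s1
s1 --a--> s1

s1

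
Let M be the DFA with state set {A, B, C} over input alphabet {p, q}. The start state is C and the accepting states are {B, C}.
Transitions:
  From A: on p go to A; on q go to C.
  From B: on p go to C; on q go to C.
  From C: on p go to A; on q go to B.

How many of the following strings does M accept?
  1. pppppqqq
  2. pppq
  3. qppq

pppppqqq: accepted
pppq: accepted
qppq: accepted

3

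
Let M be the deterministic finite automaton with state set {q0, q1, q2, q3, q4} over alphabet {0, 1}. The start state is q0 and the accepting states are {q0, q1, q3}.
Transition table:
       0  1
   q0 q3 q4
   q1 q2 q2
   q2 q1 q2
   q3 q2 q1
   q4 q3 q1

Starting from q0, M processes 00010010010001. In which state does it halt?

q2

q0 --0--> q3
q3 --0--> q2
q2 --0--> q1
q1 --1--> q2
q2 --0--> q1
q1 --0--> q2
q2 --1--> q2
q2 --0--> q1
q1 --0--> q2
q2 --1--> q2
q2 --0--> q1
q1 --0--> q2
q2 --0--> q1
q1 --1--> q2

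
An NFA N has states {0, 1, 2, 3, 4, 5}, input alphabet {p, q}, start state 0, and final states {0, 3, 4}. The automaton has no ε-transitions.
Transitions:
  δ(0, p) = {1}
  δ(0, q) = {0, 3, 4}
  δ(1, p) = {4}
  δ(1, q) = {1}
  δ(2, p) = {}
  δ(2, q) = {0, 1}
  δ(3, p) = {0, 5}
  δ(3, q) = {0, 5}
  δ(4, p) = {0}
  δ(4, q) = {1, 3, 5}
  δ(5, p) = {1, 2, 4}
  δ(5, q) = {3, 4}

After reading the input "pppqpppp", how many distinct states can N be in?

2

Start: {0}
read p: {1}
read p: {4}
read p: {0}
read q: {0, 3, 4}
read p: {0, 1, 5}
read p: {1, 2, 4}
read p: {0, 4}
read p: {0, 1}
Final reachable set {0, 1} has 2 states.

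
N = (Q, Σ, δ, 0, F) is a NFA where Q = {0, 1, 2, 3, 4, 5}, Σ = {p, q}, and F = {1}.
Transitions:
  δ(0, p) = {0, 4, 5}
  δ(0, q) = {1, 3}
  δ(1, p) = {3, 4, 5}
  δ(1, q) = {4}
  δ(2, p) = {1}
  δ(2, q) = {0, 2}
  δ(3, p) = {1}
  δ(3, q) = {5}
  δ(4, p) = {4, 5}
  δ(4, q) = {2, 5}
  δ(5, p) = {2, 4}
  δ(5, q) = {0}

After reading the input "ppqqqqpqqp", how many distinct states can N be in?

Start: {0}
read p: {0, 4, 5}
read p: {0, 2, 4, 5}
read q: {0, 1, 2, 3, 5}
read q: {0, 1, 2, 3, 4, 5}
read q: {0, 1, 2, 3, 4, 5}
read q: {0, 1, 2, 3, 4, 5}
read p: {0, 1, 2, 3, 4, 5}
read q: {0, 1, 2, 3, 4, 5}
read q: {0, 1, 2, 3, 4, 5}
read p: {0, 1, 2, 3, 4, 5}
Final reachable set {0, 1, 2, 3, 4, 5} has 6 states.

6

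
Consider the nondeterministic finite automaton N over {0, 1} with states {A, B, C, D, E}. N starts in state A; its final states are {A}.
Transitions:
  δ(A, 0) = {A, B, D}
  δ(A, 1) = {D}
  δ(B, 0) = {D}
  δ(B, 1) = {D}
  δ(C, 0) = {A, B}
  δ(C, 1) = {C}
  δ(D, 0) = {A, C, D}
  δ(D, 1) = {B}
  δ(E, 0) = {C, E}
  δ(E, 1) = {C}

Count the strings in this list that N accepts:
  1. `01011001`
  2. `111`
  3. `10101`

0

`01011001`: rejected
`111`: rejected
`10101`: rejected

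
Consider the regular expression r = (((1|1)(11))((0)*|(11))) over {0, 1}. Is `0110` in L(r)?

no

No split of 0110 into u·v has ((1|1)(11)) matching u and ((0)*|(11)) matching v.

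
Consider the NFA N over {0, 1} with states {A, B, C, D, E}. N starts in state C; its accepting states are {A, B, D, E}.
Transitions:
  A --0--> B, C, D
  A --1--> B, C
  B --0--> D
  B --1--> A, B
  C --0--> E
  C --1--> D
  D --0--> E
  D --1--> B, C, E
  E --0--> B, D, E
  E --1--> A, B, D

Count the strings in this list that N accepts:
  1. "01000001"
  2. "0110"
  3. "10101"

"01000001": accepted
"0110": accepted
"10101": accepted

3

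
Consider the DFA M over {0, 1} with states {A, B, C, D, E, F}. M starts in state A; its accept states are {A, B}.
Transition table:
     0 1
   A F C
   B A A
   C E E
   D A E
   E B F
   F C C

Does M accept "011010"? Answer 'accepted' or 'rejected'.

A --0--> F
F --1--> C
C --1--> E
E --0--> B
B --1--> A
A --0--> F
End in state F, which is not an accepting state.

rejected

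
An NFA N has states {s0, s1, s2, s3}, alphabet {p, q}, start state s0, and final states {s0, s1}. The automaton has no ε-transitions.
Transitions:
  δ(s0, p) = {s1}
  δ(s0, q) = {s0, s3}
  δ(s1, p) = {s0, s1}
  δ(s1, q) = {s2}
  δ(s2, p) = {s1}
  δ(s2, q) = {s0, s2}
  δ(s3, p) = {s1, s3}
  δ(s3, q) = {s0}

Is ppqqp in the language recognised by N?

accepted

Start: {s0}
read p: {s1}
read p: {s0, s1}
read q: {s0, s2, s3}
read q: {s0, s2, s3}
read p: {s1, s3}
Reachable ∩ accepting = {s1} — nonempty.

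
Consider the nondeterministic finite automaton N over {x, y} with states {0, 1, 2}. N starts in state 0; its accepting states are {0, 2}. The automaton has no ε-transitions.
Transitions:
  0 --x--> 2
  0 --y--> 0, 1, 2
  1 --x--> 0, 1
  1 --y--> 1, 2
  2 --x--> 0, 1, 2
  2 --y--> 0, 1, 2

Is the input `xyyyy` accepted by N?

accepted

Start: {0}
read x: {2}
read y: {0, 1, 2}
read y: {0, 1, 2}
read y: {0, 1, 2}
read y: {0, 1, 2}
Reachable ∩ accepting = {0, 2} — nonempty.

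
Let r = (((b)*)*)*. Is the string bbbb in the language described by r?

yes

Split into 4 pieces b · b · b · b; each matches ((b)*)*.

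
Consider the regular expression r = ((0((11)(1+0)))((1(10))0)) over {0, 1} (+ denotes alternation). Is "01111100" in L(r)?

Split as 0111·1100: (0((11)(1+0))) matches 0111 and ((1(10))0) matches 1100.

yes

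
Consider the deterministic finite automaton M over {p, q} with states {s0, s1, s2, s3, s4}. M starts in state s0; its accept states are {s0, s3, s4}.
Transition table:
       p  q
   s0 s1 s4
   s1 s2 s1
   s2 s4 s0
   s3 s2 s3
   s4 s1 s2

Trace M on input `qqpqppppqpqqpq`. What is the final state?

s1

s0 --q--> s4
s4 --q--> s2
s2 --p--> s4
s4 --q--> s2
s2 --p--> s4
s4 --p--> s1
s1 --p--> s2
s2 --p--> s4
s4 --q--> s2
s2 --p--> s4
s4 --q--> s2
s2 --q--> s0
s0 --p--> s1
s1 --q--> s1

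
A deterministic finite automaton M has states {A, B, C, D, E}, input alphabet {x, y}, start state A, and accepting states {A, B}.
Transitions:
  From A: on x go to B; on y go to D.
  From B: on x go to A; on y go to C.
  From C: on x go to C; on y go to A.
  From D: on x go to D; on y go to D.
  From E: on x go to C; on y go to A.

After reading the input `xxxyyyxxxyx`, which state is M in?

D

A --x--> B
B --x--> A
A --x--> B
B --y--> C
C --y--> A
A --y--> D
D --x--> D
D --x--> D
D --x--> D
D --y--> D
D --x--> D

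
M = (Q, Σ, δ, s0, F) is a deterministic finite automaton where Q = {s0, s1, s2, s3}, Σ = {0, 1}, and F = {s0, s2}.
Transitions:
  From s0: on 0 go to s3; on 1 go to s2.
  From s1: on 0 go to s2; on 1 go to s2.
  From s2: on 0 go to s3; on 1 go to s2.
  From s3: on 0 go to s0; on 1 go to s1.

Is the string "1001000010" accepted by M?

rejected

s0 --1--> s2
s2 --0--> s3
s3 --0--> s0
s0 --1--> s2
s2 --0--> s3
s3 --0--> s0
s0 --0--> s3
s3 --0--> s0
s0 --1--> s2
s2 --0--> s3
End in state s3, which is not an accepting state.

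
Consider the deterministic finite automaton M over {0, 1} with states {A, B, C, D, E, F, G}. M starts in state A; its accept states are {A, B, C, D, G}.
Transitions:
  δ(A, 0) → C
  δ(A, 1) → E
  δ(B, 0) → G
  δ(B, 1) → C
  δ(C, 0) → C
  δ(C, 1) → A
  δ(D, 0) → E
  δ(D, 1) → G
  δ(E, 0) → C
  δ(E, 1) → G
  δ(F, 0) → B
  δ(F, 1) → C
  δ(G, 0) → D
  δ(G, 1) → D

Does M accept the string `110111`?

accepted

A --1--> E
E --1--> G
G --0--> D
D --1--> G
G --1--> D
D --1--> G
End in state G, which is an accepting state.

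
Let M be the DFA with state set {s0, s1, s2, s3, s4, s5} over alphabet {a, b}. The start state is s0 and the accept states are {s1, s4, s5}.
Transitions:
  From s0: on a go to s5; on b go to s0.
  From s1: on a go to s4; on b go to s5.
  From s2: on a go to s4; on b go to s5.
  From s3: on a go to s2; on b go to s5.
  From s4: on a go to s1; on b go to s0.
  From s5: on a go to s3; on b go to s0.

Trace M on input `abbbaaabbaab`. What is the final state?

s5

s0 --a--> s5
s5 --b--> s0
s0 --b--> s0
s0 --b--> s0
s0 --a--> s5
s5 --a--> s3
s3 --a--> s2
s2 --b--> s5
s5 --b--> s0
s0 --a--> s5
s5 --a--> s3
s3 --b--> s5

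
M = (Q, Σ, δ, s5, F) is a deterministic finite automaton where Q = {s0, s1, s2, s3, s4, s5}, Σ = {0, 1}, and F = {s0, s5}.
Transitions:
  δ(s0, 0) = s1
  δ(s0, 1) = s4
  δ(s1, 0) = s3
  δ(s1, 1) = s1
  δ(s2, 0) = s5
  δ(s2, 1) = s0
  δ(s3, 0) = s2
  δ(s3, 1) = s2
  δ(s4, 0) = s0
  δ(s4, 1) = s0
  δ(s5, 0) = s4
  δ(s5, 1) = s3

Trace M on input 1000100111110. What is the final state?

s0

s5 --1--> s3
s3 --0--> s2
s2 --0--> s5
s5 --0--> s4
s4 --1--> s0
s0 --0--> s1
s1 --0--> s3
s3 --1--> s2
s2 --1--> s0
s0 --1--> s4
s4 --1--> s0
s0 --1--> s4
s4 --0--> s0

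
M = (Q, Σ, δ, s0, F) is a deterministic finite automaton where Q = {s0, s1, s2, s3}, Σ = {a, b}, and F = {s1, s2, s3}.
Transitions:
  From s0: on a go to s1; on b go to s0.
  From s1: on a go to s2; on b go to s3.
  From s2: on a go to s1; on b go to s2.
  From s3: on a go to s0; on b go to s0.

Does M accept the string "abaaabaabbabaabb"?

rejected

s0 --a--> s1
s1 --b--> s3
s3 --a--> s0
s0 --a--> s1
s1 --a--> s2
s2 --b--> s2
s2 --a--> s1
s1 --a--> s2
s2 --b--> s2
s2 --b--> s2
s2 --a--> s1
s1 --b--> s3
s3 --a--> s0
s0 --a--> s1
s1 --b--> s3
s3 --b--> s0
End in state s0, which is not an accepting state.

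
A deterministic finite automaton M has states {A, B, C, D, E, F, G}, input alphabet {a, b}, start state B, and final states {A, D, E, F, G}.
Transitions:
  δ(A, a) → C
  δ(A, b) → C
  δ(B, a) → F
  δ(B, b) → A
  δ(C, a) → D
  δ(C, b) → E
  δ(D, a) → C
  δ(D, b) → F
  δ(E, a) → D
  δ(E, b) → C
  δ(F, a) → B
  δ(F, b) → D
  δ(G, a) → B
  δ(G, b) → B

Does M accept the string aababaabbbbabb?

accepted

B --a--> F
F --a--> B
B --b--> A
A --a--> C
C --b--> E
E --a--> D
D --a--> C
C --b--> E
E --b--> C
C --b--> E
E --b--> C
C --a--> D
D --b--> F
F --b--> D
End in state D, which is an accepting state.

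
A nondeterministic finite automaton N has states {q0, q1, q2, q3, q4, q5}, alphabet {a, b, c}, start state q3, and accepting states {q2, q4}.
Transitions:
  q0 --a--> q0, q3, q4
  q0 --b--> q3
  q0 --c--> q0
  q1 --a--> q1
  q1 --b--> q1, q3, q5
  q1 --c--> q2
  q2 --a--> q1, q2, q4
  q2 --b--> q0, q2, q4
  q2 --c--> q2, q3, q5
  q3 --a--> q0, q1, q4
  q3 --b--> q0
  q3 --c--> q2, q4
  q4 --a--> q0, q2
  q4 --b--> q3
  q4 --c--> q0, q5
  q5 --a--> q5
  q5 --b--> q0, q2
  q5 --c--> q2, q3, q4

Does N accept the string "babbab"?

Start: {q3}
read b: {q0}
read a: {q0, q3, q4}
read b: {q0, q3}
read b: {q0, q3}
read a: {q0, q1, q3, q4}
read b: {q0, q1, q3, q5}
Reachable ∩ accepting = {} — empty.

rejected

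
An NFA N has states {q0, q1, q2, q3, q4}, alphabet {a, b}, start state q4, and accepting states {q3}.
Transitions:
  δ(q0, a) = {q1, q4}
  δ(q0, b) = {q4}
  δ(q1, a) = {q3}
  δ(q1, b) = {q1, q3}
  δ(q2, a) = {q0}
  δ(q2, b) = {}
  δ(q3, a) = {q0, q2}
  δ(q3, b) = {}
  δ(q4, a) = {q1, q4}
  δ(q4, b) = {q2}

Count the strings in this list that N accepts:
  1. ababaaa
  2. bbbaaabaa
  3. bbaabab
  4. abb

ababaaa: accepted
bbbaaabaa: rejected
bbaabab: rejected
abb: accepted

2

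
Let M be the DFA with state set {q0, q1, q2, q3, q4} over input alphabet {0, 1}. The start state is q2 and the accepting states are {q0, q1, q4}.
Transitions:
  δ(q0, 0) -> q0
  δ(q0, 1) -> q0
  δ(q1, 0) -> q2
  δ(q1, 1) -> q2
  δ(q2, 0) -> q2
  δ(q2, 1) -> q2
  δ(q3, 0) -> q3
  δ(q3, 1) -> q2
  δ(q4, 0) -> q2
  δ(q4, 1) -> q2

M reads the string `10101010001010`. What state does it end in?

q2

q2 --1--> q2
q2 --0--> q2
q2 --1--> q2
q2 --0--> q2
q2 --1--> q2
q2 --0--> q2
q2 --1--> q2
q2 --0--> q2
q2 --0--> q2
q2 --0--> q2
q2 --1--> q2
q2 --0--> q2
q2 --1--> q2
q2 --0--> q2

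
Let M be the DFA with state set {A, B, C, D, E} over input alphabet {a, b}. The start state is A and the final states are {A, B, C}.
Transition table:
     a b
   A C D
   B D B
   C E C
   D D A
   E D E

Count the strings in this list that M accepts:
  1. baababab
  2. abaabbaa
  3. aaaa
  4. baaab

baababab: rejected
abaabbaa: rejected
aaaa: rejected
baaab: accepted

1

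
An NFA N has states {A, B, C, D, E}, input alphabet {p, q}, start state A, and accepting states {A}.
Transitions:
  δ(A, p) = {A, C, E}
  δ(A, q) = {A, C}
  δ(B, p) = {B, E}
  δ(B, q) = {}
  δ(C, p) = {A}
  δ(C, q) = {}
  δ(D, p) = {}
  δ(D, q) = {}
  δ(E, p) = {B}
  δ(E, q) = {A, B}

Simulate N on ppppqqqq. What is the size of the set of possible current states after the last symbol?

Start: {A}
read p: {A, C, E}
read p: {A, B, C, E}
read p: {A, B, C, E}
read p: {A, B, C, E}
read q: {A, B, C}
read q: {A, C}
read q: {A, C}
read q: {A, C}
Final reachable set {A, C} has 2 states.

2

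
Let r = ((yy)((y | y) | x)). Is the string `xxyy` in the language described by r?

no

No split of xxyy into u·v has (yy) matching u and ((y|y)|x) matching v.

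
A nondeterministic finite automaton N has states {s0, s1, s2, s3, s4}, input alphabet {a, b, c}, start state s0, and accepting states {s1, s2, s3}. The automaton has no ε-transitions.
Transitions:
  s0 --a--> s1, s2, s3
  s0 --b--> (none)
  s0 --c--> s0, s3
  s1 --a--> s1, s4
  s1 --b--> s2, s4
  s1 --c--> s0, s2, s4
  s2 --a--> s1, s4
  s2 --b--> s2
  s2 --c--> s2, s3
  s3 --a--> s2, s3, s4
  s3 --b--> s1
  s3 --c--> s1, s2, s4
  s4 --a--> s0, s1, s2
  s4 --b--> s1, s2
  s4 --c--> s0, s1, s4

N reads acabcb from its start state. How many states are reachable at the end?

Start: {s0}
read a: {s1, s2, s3}
read c: {s0, s1, s2, s3, s4}
read a: {s0, s1, s2, s3, s4}
read b: {s1, s2, s4}
read c: {s0, s1, s2, s3, s4}
read b: {s1, s2, s4}
Final reachable set {s1, s2, s4} has 3 states.

3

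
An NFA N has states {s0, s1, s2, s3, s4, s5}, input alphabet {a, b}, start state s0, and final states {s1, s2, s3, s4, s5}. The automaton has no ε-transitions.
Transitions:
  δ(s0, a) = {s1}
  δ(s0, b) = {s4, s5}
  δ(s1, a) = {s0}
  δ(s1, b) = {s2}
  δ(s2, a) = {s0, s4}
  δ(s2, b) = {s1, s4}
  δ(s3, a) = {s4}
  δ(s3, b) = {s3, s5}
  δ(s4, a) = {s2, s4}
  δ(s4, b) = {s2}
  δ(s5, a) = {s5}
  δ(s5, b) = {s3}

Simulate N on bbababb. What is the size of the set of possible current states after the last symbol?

5

Start: {s0}
read b: {s4, s5}
read b: {s2, s3}
read a: {s0, s4}
read b: {s2, s4, s5}
read a: {s0, s2, s4, s5}
read b: {s1, s2, s3, s4, s5}
read b: {s1, s2, s3, s4, s5}
Final reachable set {s1, s2, s3, s4, s5} has 5 states.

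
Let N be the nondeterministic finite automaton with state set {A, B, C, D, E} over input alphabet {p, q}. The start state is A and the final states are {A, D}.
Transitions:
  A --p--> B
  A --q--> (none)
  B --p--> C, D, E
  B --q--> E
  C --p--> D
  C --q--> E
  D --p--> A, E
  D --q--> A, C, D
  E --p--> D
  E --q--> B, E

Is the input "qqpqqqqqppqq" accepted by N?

Start: {A}
read q: {}
The reachable set is empty and stays empty for the remaining 11 symbols.
Reachable ∩ accepting = {} — empty.

rejected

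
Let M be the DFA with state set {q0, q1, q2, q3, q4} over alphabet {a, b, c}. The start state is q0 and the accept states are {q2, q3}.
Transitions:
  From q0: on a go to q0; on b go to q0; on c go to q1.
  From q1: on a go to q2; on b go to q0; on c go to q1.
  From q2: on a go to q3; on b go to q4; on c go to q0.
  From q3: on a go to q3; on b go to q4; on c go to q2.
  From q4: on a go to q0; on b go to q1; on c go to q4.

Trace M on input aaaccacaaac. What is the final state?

q0 --a--> q0
q0 --a--> q0
q0 --a--> q0
q0 --c--> q1
q1 --c--> q1
q1 --a--> q2
q2 --c--> q0
q0 --a--> q0
q0 --a--> q0
q0 --a--> q0
q0 --c--> q1

q1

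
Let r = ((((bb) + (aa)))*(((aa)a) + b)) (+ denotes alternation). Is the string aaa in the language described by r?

yes

Split as ε·aaa: (((bb)+(aa)))* matches ε and (((aa)a)+b) matches aaa.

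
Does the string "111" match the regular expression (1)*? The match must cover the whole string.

Split into 3 pieces 1 · 1 · 1; each matches 1.

yes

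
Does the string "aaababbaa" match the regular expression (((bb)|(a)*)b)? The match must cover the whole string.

No split of aaababbaa into u·v has ((bb)|(a)*) matching u and b matching v.

no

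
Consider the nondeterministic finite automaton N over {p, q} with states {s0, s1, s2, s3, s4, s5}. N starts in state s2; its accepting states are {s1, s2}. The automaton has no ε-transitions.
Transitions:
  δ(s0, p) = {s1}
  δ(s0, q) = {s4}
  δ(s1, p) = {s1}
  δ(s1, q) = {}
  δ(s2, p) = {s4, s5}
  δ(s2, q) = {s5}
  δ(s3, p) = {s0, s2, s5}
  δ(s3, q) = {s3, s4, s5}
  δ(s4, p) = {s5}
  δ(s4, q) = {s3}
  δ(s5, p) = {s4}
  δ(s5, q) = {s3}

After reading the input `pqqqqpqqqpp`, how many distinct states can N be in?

Start: {s2}
read p: {s4, s5}
read q: {s3}
read q: {s3, s4, s5}
read q: {s3, s4, s5}
read q: {s3, s4, s5}
read p: {s0, s2, s4, s5}
read q: {s3, s4, s5}
read q: {s3, s4, s5}
read q: {s3, s4, s5}
read p: {s0, s2, s4, s5}
read p: {s1, s4, s5}
Final reachable set {s1, s4, s5} has 3 states.

3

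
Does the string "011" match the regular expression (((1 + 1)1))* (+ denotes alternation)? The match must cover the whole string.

011 cannot be split into zero or more pieces each matching ((1+1)1).

no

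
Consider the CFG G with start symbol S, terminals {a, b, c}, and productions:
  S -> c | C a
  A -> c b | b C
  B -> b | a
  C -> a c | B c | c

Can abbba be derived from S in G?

no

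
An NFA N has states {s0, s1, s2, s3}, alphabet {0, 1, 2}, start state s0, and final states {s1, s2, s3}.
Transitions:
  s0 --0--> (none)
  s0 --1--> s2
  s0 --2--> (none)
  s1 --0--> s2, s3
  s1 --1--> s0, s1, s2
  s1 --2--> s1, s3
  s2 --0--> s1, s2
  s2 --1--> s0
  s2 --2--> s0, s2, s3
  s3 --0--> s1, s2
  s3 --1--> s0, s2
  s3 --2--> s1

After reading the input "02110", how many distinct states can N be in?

Start: {s0}
read 0: {}
The reachable set is empty and stays empty for the remaining 4 symbols.
Final reachable set {} has 0 states.

0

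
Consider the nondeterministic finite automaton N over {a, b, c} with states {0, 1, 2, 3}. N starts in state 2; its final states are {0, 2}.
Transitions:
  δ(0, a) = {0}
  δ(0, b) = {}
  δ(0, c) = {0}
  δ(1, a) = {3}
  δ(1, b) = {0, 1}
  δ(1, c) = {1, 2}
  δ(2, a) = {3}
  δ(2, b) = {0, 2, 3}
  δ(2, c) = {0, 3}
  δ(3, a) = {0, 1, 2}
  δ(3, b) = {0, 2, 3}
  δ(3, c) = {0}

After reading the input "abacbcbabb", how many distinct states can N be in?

Start: {2}
read a: {3}
read b: {0, 2, 3}
read a: {0, 1, 2, 3}
read c: {0, 1, 2, 3}
read b: {0, 1, 2, 3}
read c: {0, 1, 2, 3}
read b: {0, 1, 2, 3}
read a: {0, 1, 2, 3}
read b: {0, 1, 2, 3}
read b: {0, 1, 2, 3}
Final reachable set {0, 1, 2, 3} has 4 states.

4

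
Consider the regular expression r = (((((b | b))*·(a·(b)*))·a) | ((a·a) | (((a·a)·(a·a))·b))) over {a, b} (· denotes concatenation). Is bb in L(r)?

Neither ((((b|b))*·(a·(b)*))·a) nor ((a·a)|(((a·a)·(a·a))·b)) matches bb.

no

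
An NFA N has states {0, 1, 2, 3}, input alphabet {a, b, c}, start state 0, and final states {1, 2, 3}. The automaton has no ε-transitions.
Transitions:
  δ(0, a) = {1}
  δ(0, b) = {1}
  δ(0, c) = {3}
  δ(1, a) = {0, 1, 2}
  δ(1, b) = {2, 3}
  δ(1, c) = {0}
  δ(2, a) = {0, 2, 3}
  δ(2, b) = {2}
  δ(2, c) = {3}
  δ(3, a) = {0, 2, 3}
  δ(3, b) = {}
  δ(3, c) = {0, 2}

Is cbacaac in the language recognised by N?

Start: {0}
read c: {3}
read b: {}
The reachable set is empty and stays empty for the remaining 5 symbols.
Reachable ∩ accepting = {} — empty.

rejected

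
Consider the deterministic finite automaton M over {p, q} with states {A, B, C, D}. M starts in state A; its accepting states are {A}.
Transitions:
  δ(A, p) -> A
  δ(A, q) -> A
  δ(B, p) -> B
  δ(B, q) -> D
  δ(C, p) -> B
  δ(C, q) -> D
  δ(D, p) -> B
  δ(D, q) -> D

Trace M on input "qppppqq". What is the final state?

A

A --q--> A
A --p--> A
A --p--> A
A --p--> A
A --p--> A
A --q--> A
A --q--> A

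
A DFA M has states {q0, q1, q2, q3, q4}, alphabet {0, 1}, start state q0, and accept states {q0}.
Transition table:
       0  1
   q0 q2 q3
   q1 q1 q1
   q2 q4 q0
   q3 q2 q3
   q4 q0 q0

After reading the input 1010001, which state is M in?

q3

q0 --1--> q3
q3 --0--> q2
q2 --1--> q0
q0 --0--> q2
q2 --0--> q4
q4 --0--> q0
q0 --1--> q3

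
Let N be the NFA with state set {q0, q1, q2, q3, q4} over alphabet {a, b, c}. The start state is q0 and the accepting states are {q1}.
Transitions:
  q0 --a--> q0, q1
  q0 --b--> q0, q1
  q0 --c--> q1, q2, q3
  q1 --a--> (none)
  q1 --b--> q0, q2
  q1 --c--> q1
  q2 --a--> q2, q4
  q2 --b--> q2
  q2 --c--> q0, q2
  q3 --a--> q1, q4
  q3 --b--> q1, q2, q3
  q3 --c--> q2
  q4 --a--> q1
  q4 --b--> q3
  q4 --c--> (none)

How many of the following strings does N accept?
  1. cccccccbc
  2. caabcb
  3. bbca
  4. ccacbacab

cccccccbc: accepted
caabcb: accepted
bbca: accepted
ccacbacab: accepted

4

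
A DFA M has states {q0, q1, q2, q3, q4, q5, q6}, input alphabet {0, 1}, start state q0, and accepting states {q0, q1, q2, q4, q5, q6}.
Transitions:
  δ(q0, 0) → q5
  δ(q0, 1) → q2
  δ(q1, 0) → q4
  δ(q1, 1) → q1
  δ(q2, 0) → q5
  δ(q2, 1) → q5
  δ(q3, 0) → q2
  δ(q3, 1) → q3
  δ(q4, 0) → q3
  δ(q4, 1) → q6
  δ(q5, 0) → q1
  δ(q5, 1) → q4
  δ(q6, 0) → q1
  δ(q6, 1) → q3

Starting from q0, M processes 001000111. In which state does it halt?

q6

q0 --0--> q5
q5 --0--> q1
q1 --1--> q1
q1 --0--> q4
q4 --0--> q3
q3 --0--> q2
q2 --1--> q5
q5 --1--> q4
q4 --1--> q6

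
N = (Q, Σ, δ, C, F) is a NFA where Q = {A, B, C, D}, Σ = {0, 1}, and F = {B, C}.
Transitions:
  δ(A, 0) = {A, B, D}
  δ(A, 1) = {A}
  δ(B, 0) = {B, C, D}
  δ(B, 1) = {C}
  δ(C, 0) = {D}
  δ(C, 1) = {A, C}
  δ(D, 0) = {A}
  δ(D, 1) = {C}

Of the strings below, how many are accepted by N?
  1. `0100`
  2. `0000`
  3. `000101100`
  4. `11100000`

`0100`: rejected
`0000`: accepted
`000101100`: accepted
`11100000`: accepted

3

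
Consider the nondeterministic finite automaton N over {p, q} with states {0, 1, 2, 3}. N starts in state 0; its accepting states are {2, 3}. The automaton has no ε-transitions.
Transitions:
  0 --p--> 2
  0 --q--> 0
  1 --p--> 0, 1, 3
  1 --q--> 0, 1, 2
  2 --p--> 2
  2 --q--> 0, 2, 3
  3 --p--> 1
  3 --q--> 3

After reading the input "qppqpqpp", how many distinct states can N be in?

4

Start: {0}
read q: {0}
read p: {2}
read p: {2}
read q: {0, 2, 3}
read p: {1, 2}
read q: {0, 1, 2, 3}
read p: {0, 1, 2, 3}
read p: {0, 1, 2, 3}
Final reachable set {0, 1, 2, 3} has 4 states.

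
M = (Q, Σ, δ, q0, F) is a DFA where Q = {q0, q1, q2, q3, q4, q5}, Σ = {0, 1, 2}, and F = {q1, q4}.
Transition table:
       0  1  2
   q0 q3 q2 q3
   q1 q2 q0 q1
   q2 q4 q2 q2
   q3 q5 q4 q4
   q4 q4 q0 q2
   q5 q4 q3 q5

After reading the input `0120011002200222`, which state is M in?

q2

q0 --0--> q3
q3 --1--> q4
q4 --2--> q2
q2 --0--> q4
q4 --0--> q4
q4 --1--> q0
q0 --1--> q2
q2 --0--> q4
q4 --0--> q4
q4 --2--> q2
q2 --2--> q2
q2 --0--> q4
q4 --0--> q4
q4 --2--> q2
q2 --2--> q2
q2 --2--> q2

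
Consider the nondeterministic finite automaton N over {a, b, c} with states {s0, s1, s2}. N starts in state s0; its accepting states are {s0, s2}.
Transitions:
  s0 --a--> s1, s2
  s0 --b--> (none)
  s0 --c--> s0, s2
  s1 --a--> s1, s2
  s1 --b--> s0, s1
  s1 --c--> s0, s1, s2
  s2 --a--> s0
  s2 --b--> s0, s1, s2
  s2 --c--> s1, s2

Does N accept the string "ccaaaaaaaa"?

Start: {s0}
read c: {s0, s2}
read c: {s0, s1, s2}
read a: {s0, s1, s2}
read a: {s0, s1, s2}
read a: {s0, s1, s2}
read a: {s0, s1, s2}
read a: {s0, s1, s2}
read a: {s0, s1, s2}
read a: {s0, s1, s2}
read a: {s0, s1, s2}
Reachable ∩ accepting = {s0, s2} — nonempty.

accepted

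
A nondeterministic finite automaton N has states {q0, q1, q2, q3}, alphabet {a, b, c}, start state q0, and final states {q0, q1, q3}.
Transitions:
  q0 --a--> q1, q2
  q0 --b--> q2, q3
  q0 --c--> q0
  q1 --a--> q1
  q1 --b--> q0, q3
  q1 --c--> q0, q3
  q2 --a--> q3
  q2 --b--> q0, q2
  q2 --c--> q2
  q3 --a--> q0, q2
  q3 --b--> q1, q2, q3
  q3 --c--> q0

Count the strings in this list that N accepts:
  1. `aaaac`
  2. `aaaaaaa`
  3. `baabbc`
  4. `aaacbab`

4

`aaaac`: accepted
`aaaaaaa`: accepted
`baabbc`: accepted
`aaacbab`: accepted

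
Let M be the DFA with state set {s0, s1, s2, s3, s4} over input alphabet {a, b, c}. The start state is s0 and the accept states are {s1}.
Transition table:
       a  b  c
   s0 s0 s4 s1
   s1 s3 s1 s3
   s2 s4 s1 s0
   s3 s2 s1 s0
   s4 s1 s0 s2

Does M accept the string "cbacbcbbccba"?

accepted

s0 --c--> s1
s1 --b--> s1
s1 --a--> s3
s3 --c--> s0
s0 --b--> s4
s4 --c--> s2
s2 --b--> s1
s1 --b--> s1
s1 --c--> s3
s3 --c--> s0
s0 --b--> s4
s4 --a--> s1
End in state s1, which is an accepting state.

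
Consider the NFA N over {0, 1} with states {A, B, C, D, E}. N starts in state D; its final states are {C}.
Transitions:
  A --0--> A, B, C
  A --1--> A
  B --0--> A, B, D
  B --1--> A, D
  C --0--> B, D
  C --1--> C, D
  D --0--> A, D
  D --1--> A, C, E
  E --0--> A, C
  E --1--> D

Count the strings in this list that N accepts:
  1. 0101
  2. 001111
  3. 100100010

3

0101: accepted
001111: accepted
100100010: accepted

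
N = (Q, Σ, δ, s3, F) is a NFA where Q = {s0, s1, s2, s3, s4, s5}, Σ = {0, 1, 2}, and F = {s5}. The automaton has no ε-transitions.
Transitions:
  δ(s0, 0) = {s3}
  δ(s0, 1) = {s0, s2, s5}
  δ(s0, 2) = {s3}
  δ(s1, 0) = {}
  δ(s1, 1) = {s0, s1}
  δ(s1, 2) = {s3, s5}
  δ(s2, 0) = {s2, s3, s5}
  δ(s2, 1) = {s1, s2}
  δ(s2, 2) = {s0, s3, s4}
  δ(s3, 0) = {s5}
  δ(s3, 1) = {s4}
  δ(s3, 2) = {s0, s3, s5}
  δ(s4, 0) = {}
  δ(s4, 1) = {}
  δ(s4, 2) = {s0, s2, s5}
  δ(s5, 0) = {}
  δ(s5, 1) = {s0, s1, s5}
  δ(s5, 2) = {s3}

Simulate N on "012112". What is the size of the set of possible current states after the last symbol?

Start: {s3}
read 0: {s5}
read 1: {s0, s1, s5}
read 2: {s3, s5}
read 1: {s0, s1, s4, s5}
read 1: {s0, s1, s2, s5}
read 2: {s0, s3, s4, s5}
Final reachable set {s0, s3, s4, s5} has 4 states.

4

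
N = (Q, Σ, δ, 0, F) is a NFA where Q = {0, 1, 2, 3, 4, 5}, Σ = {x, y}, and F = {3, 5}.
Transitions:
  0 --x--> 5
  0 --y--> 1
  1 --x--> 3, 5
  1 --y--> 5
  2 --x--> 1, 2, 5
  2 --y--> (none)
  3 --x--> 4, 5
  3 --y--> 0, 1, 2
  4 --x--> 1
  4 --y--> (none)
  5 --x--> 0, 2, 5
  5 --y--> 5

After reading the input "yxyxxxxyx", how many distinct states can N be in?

Start: {0}
read y: {1}
read x: {3, 5}
read y: {0, 1, 2, 5}
read x: {0, 1, 2, 3, 5}
read x: {0, 1, 2, 3, 4, 5}
read x: {0, 1, 2, 3, 4, 5}
read x: {0, 1, 2, 3, 4, 5}
read y: {0, 1, 2, 5}
read x: {0, 1, 2, 3, 5}
Final reachable set {0, 1, 2, 3, 5} has 5 states.

5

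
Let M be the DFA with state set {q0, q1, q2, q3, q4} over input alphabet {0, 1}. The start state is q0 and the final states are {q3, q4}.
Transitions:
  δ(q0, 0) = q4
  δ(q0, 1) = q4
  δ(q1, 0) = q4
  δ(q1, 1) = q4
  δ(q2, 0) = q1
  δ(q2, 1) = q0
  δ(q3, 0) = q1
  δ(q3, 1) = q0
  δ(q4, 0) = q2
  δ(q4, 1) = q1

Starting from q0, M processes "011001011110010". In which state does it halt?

q0 --0--> q4
q4 --1--> q1
q1 --1--> q4
q4 --0--> q2
q2 --0--> q1
q1 --1--> q4
q4 --0--> q2
q2 --1--> q0
q0 --1--> q4
q4 --1--> q1
q1 --1--> q4
q4 --0--> q2
q2 --0--> q1
q1 --1--> q4
q4 --0--> q2

q2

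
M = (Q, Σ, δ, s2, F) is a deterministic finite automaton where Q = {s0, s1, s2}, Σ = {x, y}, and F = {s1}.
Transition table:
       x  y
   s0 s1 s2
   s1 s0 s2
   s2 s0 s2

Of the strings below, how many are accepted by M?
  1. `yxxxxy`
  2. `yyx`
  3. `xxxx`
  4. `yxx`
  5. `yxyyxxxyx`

`yxxxxy`: rejected
`yyx`: rejected
`xxxx`: accepted
`yxx`: accepted
`yxyyxxxyx`: rejected

2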